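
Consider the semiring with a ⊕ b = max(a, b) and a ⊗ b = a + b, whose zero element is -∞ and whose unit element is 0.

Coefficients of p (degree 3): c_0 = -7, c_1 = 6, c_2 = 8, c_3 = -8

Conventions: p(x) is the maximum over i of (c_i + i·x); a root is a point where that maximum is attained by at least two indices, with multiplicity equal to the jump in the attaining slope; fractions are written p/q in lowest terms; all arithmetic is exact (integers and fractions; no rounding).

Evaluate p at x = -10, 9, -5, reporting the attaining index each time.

p(-10) = max(-7+0·(-10)=-7, 6+1·(-10)=-4, 8+2·(-10)=-12, -8+3·(-10)=-38) = -4 (attained by i=1)
p(9) = max(-7+0·9=-7, 6+1·9=15, 8+2·9=26, -8+3·9=19) = 26 (attained by i=2)
p(-5) = max(-7+0·(-5)=-7, 6+1·(-5)=1, 8+2·(-5)=-2, -8+3·(-5)=-23) = 1 (attained by i=1)
Answer: p(-10) = -4; p(9) = 26; p(-5) = 1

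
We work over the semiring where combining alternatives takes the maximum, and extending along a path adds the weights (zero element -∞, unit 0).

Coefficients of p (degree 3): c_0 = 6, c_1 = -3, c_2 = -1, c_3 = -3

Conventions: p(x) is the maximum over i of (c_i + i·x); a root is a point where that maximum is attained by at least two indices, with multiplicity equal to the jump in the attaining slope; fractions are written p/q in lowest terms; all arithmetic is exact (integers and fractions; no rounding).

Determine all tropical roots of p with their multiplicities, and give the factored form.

hull edge (i=0, c=6) to (i=3, c=-3): slope -3, span 3
Factored form: p(x) = -3 ⊗ (x ⊕ 3) ⊗ (x ⊕ 3) ⊗ (x ⊕ 3)
Answer: roots = 3 (mult 3)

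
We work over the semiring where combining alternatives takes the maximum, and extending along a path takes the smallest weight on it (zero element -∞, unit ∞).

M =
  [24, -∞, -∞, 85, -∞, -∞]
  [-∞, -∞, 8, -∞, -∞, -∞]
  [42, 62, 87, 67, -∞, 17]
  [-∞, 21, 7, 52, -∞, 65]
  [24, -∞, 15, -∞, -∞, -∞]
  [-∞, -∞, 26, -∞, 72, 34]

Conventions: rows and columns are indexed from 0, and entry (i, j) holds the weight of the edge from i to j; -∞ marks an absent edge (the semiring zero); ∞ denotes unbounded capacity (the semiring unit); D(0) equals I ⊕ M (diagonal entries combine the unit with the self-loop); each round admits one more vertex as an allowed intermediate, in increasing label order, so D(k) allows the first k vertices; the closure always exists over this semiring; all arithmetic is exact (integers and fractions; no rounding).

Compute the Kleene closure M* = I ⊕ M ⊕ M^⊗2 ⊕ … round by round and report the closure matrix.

D(0):
  [∞, -∞, -∞, 85, -∞, -∞]
  [-∞, ∞, 8, -∞, -∞, -∞]
  [42, 62, ∞, 67, -∞, 17]
  [-∞, 21, 7, ∞, -∞, 65]
  [24, -∞, 15, -∞, ∞, -∞]
  [-∞, -∞, 26, -∞, 72, ∞]
D(1):
  [∞, -∞, -∞, 85, -∞, -∞]
  [-∞, ∞, 8, -∞, -∞, -∞]
  [42, 62, ∞, 67, -∞, 17]
  [-∞, 21, 7, ∞, -∞, 65]
  [24, -∞, 15, 24, ∞, -∞]
  [-∞, -∞, 26, -∞, 72, ∞]
D(2):
  [∞, -∞, -∞, 85, -∞, -∞]
  [-∞, ∞, 8, -∞, -∞, -∞]
  [42, 62, ∞, 67, -∞, 17]
  [-∞, 21, 8, ∞, -∞, 65]
  [24, -∞, 15, 24, ∞, -∞]
  [-∞, -∞, 26, -∞, 72, ∞]
D(3):
  [∞, -∞, -∞, 85, -∞, -∞]
  [8, ∞, 8, 8, -∞, 8]
  [42, 62, ∞, 67, -∞, 17]
  [8, 21, 8, ∞, -∞, 65]
  [24, 15, 15, 24, ∞, 15]
  [26, 26, 26, 26, 72, ∞]
D(4):
  [∞, 21, 8, 85, -∞, 65]
  [8, ∞, 8, 8, -∞, 8]
  [42, 62, ∞, 67, -∞, 65]
  [8, 21, 8, ∞, -∞, 65]
  [24, 21, 15, 24, ∞, 24]
  [26, 26, 26, 26, 72, ∞]
D(5):
  [∞, 21, 8, 85, -∞, 65]
  [8, ∞, 8, 8, -∞, 8]
  [42, 62, ∞, 67, -∞, 65]
  [8, 21, 8, ∞, -∞, 65]
  [24, 21, 15, 24, ∞, 24]
  [26, 26, 26, 26, 72, ∞]
D(6):
  [∞, 26, 26, 85, 65, 65]
  [8, ∞, 8, 8, 8, 8]
  [42, 62, ∞, 67, 65, 65]
  [26, 26, 26, ∞, 65, 65]
  [24, 24, 24, 24, ∞, 24]
  [26, 26, 26, 26, 72, ∞]
Answer: M* = [[∞, 26, 26, 85, 65, 65], [8, ∞, 8, 8, 8, 8], [42, 62, ∞, 67, 65, 65], [26, 26, 26, ∞, 65, 65], [24, 24, 24, 24, ∞, 24], [26, 26, 26, 26, 72, ∞]]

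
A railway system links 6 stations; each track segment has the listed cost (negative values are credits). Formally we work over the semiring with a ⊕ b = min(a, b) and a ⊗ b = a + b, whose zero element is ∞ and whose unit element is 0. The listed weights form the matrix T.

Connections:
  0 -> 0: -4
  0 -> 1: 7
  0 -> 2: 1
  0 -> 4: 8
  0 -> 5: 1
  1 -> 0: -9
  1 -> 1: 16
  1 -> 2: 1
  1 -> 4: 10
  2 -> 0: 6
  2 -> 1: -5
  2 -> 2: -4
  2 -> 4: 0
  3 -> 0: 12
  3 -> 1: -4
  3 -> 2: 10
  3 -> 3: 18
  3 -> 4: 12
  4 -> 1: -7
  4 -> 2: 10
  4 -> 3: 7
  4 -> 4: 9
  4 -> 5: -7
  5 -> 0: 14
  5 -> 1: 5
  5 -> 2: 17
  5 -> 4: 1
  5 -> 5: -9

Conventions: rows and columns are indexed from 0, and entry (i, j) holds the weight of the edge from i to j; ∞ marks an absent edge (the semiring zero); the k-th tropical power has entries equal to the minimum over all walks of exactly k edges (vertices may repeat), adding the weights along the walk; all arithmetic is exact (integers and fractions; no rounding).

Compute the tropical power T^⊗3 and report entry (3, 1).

T^⊗2:
  [-8, -4, -3, 15, 1, -8]
  [-13, -4, -8, 17, -1, -8]
  [-14, -9, -8, 7, -4, -7]
  [-13, 5, -3, 19, 6, 5]
  [-16, -2, -6, 16, -6, -16]
  [-4, -6, 6, 8, -8, -18]
T^⊗3:
  [-13, -8, -7, 8, -7, -17]
  [-17, -13, -12, 6, -8, -17]
  [-18, -13, -13, 3, -8, -16]
  [-17, -8, -12, 13, -5, -12]
  [-20, -13, -15, 1, -15, -25]
  [-15, -15, -5, -1, -17, -27]
Key observation: the optimum is the walk 3->1->2->1, with weight (-4) + 1 + (-5) = -8.
Optimal value attained by: walk 3->1->2->1.
Answer: (T^⊗3)[3][1] = -8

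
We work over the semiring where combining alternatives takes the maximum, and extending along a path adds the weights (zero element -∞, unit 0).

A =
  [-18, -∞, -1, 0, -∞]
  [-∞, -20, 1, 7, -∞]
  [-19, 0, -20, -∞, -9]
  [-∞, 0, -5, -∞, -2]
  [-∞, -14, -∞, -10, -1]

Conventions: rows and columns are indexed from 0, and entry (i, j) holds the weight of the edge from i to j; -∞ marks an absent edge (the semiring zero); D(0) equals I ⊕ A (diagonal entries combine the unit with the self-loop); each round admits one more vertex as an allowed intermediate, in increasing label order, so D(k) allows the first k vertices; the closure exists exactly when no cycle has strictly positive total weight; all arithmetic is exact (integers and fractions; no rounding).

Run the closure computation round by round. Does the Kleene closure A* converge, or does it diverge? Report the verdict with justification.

D(0):
  [0, -∞, -1, 0, -∞]
  [-∞, 0, 1, 7, -∞]
  [-19, 0, 0, -∞, -9]
  [-∞, 0, -5, 0, -2]
  [-∞, -14, -∞, -10, 0]
D(1):
  [0, -∞, -1, 0, -∞]
  [-∞, 0, 1, 7, -∞]
  [-19, 0, 0, -19, -9]
  [-∞, 0, -5, 0, -2]
  [-∞, -14, -∞, -10, 0]
Detection: at round 2, diagonal entry (2, 2) turns strictly positive.
Key observation: the cycle 2->1->2 has total weight 0 + 1, which is strictly positive.
Answer: DIVERGES — positive cycle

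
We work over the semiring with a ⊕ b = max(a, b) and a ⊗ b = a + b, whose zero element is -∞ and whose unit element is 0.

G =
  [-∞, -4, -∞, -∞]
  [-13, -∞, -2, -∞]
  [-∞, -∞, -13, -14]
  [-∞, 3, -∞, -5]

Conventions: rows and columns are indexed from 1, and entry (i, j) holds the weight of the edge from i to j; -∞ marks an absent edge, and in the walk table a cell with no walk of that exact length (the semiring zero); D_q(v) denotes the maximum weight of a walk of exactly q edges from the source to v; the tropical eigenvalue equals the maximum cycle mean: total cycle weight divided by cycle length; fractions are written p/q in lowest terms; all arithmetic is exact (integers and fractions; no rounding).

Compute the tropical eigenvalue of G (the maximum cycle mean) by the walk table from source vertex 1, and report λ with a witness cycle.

q=0: [0, -∞, -∞, -∞]
q=1: [-∞, -4, -∞, -∞]
q=2: [-17, -∞, -6, -∞]
q=3: [-∞, -21, -19, -20]
q=4: [-34, -17, -23, -25]
Optimal cycle mean attained by: cycle 2->3->4->2, total (-2) + (-14) + 3, length 3.
Answer: λ = -13/3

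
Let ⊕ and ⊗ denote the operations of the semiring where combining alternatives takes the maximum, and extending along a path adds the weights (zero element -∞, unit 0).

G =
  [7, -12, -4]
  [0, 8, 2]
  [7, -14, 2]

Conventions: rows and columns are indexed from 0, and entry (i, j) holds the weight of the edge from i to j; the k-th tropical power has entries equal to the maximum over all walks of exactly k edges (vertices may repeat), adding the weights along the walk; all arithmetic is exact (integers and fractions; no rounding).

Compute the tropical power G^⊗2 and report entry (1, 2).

G^⊗2:
  [14, -4, 3]
  [9, 16, 10]
  [14, -5, 4]
Key observation: the optimum is the walk 1->1->2, with weight 8 + 2 = 10.
Optimal value attained by: walk 1->1->2.
Answer: (G^⊗2)[1][2] = 10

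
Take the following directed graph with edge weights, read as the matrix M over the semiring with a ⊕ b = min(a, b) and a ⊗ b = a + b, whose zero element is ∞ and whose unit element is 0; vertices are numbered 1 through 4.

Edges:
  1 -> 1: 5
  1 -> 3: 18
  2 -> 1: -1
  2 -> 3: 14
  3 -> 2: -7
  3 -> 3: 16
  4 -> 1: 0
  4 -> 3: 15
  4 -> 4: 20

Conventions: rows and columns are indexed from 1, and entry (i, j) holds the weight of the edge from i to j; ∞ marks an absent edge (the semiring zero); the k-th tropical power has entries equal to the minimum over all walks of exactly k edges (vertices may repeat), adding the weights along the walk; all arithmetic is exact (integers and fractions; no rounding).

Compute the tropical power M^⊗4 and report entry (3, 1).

M^⊗2:
  [10, 11, 23, ∞]
  [4, 7, 17, ∞]
  [-8, 9, 7, ∞]
  [5, 8, 18, 40]
M^⊗3:
  [10, 16, 25, ∞]
  [6, 10, 21, ∞]
  [-3, 0, 10, ∞]
  [7, 11, 22, 60]
M^⊗4:
  [15, 18, 28, ∞]
  [9, 14, 24, ∞]
  [-1, 3, 14, ∞]
  [10, 15, 25, 80]
Key observation: the optimum is the walk 3->2->3->2->1, with weight (-7) + 14 + (-7) + (-1) = -1.
Optimal value attained by: walk 3->2->3->2->1.
Answer: (M^⊗4)[3][1] = -1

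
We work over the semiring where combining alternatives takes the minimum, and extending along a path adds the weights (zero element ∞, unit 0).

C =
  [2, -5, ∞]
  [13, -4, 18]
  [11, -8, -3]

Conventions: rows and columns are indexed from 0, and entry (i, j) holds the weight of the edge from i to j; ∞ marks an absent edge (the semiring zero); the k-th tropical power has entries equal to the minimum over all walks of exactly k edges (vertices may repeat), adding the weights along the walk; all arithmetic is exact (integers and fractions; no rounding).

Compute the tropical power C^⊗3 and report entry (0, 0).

C^⊗2:
  [4, -9, 13]
  [9, -8, 14]
  [5, -12, -6]
C^⊗3:
  [4, -13, 9]
  [5, -12, 10]
  [1, -16, -9]
Key observation: the optimum is the walk 0->1->1->0, with weight (-5) + (-4) + 13 = 4.
Optimal value attained by: walk 0->1->1->0.
Answer: (C^⊗3)[0][0] = 4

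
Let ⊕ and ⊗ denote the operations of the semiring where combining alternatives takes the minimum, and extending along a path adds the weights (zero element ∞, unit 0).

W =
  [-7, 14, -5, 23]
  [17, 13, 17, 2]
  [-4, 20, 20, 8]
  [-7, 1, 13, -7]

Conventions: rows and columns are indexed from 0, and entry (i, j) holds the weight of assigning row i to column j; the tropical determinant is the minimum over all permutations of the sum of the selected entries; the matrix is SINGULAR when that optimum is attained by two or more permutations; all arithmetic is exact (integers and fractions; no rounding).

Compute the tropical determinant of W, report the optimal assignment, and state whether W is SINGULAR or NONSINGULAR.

σ = (0, 1, 2, 3): (-7) + 13 + 20 + (-7) = 19
σ = (0, 1, 3, 2): (-7) + 13 + 8 + 13 = 27
σ = (0, 2, 1, 3): (-7) + 17 + 20 + (-7) = 23
σ = (0, 2, 3, 1): (-7) + 17 + 8 + 1 = 19
σ = (0, 3, 1, 2): (-7) + 2 + 20 + 13 = 28
σ = (0, 3, 2, 1): (-7) + 2 + 20 + 1 = 16
σ = (1, 0, 2, 3): 14 + 17 + 20 + (-7) = 44
σ = (1, 0, 3, 2): 14 + 17 + 8 + 13 = 52
σ = (1, 2, 0, 3): 14 + 17 + (-4) + (-7) = 20
σ = (1, 2, 3, 0): 14 + 17 + 8 + (-7) = 32
σ = (1, 3, 0, 2): 14 + 2 + (-4) + 13 = 25
σ = (1, 3, 2, 0): 14 + 2 + 20 + (-7) = 29
σ = (2, 0, 1, 3): (-5) + 17 + 20 + (-7) = 25
σ = (2, 0, 3, 1): (-5) + 17 + 8 + 1 = 21
σ = (2, 1, 0, 3): (-5) + 13 + (-4) + (-7) = -3
σ = (2, 1, 3, 0): (-5) + 13 + 8 + (-7) = 9
σ = (2, 3, 0, 1): (-5) + 2 + (-4) + 1 = -6
σ = (2, 3, 1, 0): (-5) + 2 + 20 + (-7) = 10
σ = (3, 0, 1, 2): 23 + 17 + 20 + 13 = 73
σ = (3, 0, 2, 1): 23 + 17 + 20 + 1 = 61
σ = (3, 1, 0, 2): 23 + 13 + (-4) + 13 = 45
σ = (3, 1, 2, 0): 23 + 13 + 20 + (-7) = 49
σ = (3, 2, 0, 1): 23 + 17 + (-4) + 1 = 37
σ = (3, 2, 1, 0): 23 + 17 + 20 + (-7) = 53
Optimal value attained by: σ = (2, 3, 0, 1).
Answer: det⊕(W) = -6; verdict: NONSINGULAR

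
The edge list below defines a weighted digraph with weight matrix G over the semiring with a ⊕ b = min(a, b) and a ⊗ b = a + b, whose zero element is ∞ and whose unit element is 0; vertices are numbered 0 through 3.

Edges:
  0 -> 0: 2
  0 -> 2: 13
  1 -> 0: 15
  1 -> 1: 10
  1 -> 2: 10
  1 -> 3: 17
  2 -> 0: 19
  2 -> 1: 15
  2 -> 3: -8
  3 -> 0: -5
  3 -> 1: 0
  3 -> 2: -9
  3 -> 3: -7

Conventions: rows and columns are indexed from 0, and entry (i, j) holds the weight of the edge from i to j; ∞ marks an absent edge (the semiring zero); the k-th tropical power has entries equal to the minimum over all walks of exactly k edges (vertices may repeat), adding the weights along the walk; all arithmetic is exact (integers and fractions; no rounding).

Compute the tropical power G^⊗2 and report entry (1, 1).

G^⊗2:
  [4, 28, 15, 5]
  [12, 17, 8, 2]
  [-13, -8, -17, -15]
  [-12, -7, -16, -17]
Key observation: the optimum is the walk 1->3->1, with weight 17 + 0 = 17.
Optimal value attained by: walk 1->3->1.
Answer: (G^⊗2)[1][1] = 17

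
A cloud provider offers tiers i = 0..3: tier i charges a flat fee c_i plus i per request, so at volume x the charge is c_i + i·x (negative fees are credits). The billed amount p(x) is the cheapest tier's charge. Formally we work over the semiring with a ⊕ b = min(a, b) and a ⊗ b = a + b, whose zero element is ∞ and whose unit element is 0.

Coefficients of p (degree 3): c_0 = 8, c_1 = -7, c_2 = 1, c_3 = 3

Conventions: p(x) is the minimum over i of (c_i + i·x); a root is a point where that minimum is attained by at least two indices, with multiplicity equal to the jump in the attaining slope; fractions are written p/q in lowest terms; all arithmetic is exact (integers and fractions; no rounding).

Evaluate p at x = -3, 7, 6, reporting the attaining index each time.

p(-3) = min(8+0·(-3)=8, -7+1·(-3)=-10, 1+2·(-3)=-5, 3+3·(-3)=-6) = -10 (attained by i=1)
p(7) = min(8+0·7=8, -7+1·7=0, 1+2·7=15, 3+3·7=24) = 0 (attained by i=1)
p(6) = min(8+0·6=8, -7+1·6=-1, 1+2·6=13, 3+3·6=21) = -1 (attained by i=1)
Answer: p(-3) = -10; p(7) = 0; p(6) = -1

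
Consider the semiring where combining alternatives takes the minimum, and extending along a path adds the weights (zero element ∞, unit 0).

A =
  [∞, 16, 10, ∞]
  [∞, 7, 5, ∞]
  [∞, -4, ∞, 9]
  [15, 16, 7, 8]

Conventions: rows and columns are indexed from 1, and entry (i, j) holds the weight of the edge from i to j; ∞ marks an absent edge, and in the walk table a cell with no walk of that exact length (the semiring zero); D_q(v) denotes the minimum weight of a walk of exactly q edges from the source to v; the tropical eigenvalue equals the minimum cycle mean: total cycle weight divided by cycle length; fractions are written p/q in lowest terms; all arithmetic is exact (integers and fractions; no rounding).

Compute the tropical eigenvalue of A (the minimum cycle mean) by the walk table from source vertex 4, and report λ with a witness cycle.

q=0: [∞, ∞, ∞, 0]
q=1: [15, 16, 7, 8]
q=2: [23, 3, 15, 16]
q=3: [31, 10, 8, 24]
q=4: [39, 4, 15, 17]
Optimal cycle mean attained by: cycle 2->3->2, total 5 + (-4), length 2.
Answer: λ = 1/2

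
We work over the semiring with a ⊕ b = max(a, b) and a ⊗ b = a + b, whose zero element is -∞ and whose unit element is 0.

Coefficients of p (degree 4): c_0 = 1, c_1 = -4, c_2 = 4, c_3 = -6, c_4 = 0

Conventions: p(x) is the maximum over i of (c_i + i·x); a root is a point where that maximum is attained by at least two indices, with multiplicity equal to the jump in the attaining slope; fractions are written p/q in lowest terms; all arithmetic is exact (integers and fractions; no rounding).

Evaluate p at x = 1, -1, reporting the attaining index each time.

p(1) = max(1+0·1=1, -4+1·1=-3, 4+2·1=6, -6+3·1=-3, 0+4·1=4) = 6 (attained by i=2)
p(-1) = max(1+0·(-1)=1, -4+1·(-1)=-5, 4+2·(-1)=2, -6+3·(-1)=-9, 0+4·(-1)=-4) = 2 (attained by i=2)
Answer: p(1) = 6; p(-1) = 2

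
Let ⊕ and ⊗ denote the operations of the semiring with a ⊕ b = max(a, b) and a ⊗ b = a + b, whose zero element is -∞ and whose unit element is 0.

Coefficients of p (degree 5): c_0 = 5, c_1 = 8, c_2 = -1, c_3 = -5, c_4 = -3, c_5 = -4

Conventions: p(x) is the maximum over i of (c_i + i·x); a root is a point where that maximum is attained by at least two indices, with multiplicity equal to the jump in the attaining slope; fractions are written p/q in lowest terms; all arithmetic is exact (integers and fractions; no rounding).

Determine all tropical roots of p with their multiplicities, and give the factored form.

hull edge (i=0, c=5) to (i=1, c=8): slope 3, span 1
hull edge (i=1, c=8) to (i=5, c=-4): slope -3, span 4
Factored form: p(x) = -4 ⊗ (x ⊕ (-3)) ⊗ (x ⊕ 3) ⊗ (x ⊕ 3) ⊗ (x ⊕ 3) ⊗ (x ⊕ 3)
Answer: roots = -3 (mult 1), 3 (mult 4)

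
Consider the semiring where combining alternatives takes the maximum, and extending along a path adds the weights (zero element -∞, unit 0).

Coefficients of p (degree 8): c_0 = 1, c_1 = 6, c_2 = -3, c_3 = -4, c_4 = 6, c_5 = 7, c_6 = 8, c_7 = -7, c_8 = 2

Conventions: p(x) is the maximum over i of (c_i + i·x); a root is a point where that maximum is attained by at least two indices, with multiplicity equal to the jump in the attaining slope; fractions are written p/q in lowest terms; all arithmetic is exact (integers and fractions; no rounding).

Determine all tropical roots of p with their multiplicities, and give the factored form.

hull edge (i=0, c=1) to (i=1, c=6): slope 5, span 1
hull edge (i=1, c=6) to (i=6, c=8): slope 2/5, span 5
hull edge (i=6, c=8) to (i=8, c=2): slope -3, span 2
Factored form: p(x) = 2 ⊗ (x ⊕ (-5)) ⊗ (x ⊕ (-2/5)) ⊗ (x ⊕ (-2/5)) ⊗ (x ⊕ (-2/5)) ⊗ (x ⊕ (-2/5)) ⊗ (x ⊕ (-2/5)) ⊗ (x ⊕ 3) ⊗ (x ⊕ 3)
Answer: roots = -5 (mult 1), -2/5 (mult 5), 3 (mult 2)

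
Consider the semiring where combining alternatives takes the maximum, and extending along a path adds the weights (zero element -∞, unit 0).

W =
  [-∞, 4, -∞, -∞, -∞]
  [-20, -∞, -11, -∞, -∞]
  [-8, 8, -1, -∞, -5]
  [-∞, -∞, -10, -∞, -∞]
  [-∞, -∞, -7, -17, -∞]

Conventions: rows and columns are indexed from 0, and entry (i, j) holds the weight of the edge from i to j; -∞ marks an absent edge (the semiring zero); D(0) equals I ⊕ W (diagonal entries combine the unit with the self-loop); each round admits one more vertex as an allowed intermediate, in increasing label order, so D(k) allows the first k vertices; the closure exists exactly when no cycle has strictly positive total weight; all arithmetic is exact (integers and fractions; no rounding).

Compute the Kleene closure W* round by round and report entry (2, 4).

D(0):
  [0, 4, -∞, -∞, -∞]
  [-20, 0, -11, -∞, -∞]
  [-8, 8, 0, -∞, -5]
  [-∞, -∞, -10, 0, -∞]
  [-∞, -∞, -7, -17, 0]
D(1):
  [0, 4, -∞, -∞, -∞]
  [-20, 0, -11, -∞, -∞]
  [-8, 8, 0, -∞, -5]
  [-∞, -∞, -10, 0, -∞]
  [-∞, -∞, -7, -17, 0]
D(2):
  [0, 4, -7, -∞, -∞]
  [-20, 0, -11, -∞, -∞]
  [-8, 8, 0, -∞, -5]
  [-∞, -∞, -10, 0, -∞]
  [-∞, -∞, -7, -17, 0]
D(3):
  [0, 4, -7, -∞, -12]
  [-19, 0, -11, -∞, -16]
  [-8, 8, 0, -∞, -5]
  [-18, -2, -10, 0, -15]
  [-15, 1, -7, -17, 0]
D(4):
  [0, 4, -7, -∞, -12]
  [-19, 0, -11, -∞, -16]
  [-8, 8, 0, -∞, -5]
  [-18, -2, -10, 0, -15]
  [-15, 1, -7, -17, 0]
D(5):
  [0, 4, -7, -29, -12]
  [-19, 0, -11, -33, -16]
  [-8, 8, 0, -22, -5]
  [-18, -2, -10, 0, -15]
  [-15, 1, -7, -17, 0]
Answer: W*[2][4] = -5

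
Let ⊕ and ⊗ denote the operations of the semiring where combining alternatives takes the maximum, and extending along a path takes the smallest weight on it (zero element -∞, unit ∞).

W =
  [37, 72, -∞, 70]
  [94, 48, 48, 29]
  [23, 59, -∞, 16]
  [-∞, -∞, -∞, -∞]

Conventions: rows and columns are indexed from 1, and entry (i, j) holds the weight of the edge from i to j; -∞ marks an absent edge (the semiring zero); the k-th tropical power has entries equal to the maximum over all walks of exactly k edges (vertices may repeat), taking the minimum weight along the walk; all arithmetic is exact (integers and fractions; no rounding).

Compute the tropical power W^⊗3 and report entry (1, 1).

W^⊗2:
  [72, 48, 48, 37]
  [48, 72, 48, 70]
  [59, 48, 48, 29]
  [-∞, -∞, -∞, -∞]
W^⊗3:
  [48, 72, 48, 70]
  [72, 48, 48, 48]
  [48, 59, 48, 59]
  [-∞, -∞, -∞, -∞]
Key observation: the optimum is the walk 1->2->2->1, with weight 72 min 48 min 94 = 48.
Optimal value attained by: walk 1->2->2->1.
Answer: (W^⊗3)[1][1] = 48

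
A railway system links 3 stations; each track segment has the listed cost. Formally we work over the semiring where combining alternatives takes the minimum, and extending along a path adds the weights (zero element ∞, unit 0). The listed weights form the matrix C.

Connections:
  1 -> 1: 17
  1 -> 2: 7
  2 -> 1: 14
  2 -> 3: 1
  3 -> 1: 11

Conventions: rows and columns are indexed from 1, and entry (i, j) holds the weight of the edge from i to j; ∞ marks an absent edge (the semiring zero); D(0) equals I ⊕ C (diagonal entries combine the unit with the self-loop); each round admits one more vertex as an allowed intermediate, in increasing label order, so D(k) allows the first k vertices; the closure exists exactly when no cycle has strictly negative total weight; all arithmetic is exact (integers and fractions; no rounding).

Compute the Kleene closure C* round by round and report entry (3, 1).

D(0):
  [0, 7, ∞]
  [14, 0, 1]
  [11, ∞, 0]
D(1):
  [0, 7, ∞]
  [14, 0, 1]
  [11, 18, 0]
D(2):
  [0, 7, 8]
  [14, 0, 1]
  [11, 18, 0]
D(3):
  [0, 7, 8]
  [12, 0, 1]
  [11, 18, 0]
Answer: C*[3][1] = 11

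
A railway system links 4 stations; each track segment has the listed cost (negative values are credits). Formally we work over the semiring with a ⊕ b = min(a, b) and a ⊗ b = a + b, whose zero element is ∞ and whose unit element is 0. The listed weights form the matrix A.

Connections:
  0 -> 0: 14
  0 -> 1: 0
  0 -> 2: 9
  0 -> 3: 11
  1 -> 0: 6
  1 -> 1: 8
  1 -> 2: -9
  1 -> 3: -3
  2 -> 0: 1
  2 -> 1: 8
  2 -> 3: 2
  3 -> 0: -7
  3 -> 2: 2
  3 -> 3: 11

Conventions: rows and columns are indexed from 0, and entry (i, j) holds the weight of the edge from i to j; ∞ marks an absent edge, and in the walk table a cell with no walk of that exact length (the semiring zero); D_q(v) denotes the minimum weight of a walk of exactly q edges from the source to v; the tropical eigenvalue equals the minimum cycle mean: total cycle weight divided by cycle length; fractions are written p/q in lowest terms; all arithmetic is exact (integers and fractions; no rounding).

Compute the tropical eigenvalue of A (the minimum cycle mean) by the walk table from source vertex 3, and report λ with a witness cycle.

q=0: [∞, ∞, ∞, 0]
q=1: [-7, ∞, 2, 11]
q=2: [3, -7, 2, 4]
q=3: [-3, 1, -16, -10]
q=4: [-17, -8, -8, -14]
Optimal cycle mean attained by: cycle 0->1->2->3->0, total 0 + (-9) + 2 + (-7), length 4.
Answer: λ = -7/2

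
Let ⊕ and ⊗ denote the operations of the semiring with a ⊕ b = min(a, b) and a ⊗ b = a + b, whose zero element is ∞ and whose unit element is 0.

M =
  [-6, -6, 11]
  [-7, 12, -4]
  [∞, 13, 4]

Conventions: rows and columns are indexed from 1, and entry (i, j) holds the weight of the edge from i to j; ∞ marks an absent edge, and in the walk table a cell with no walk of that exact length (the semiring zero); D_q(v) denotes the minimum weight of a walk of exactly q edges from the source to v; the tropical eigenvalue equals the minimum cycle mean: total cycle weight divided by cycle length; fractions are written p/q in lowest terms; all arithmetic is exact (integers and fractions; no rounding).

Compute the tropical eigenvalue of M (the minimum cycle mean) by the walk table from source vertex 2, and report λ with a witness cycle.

q=0: [∞, 0, ∞]
q=1: [-7, 12, -4]
q=2: [-13, -13, 0]
q=3: [-20, -19, -17]
Optimal cycle mean attained by: cycle 1->2->1, total (-6) + (-7), length 2.
Answer: λ = -13/2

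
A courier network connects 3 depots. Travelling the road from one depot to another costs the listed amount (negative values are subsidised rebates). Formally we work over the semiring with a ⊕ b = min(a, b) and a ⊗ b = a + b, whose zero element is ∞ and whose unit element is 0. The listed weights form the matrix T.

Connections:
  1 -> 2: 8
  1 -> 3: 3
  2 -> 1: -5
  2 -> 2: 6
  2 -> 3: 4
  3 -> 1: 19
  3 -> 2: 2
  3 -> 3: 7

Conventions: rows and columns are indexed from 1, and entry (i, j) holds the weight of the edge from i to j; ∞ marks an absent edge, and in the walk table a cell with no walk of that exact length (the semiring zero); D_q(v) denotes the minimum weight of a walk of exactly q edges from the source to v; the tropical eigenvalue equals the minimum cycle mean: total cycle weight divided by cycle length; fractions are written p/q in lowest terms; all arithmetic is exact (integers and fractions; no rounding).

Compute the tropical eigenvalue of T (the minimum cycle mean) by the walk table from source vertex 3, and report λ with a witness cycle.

q=0: [∞, ∞, 0]
q=1: [19, 2, 7]
q=2: [-3, 8, 6]
q=3: [3, 5, 0]
Optimal cycle mean attained by: cycle 1->3->2->1, total 3 + 2 + (-5), length 3.
Answer: λ = 0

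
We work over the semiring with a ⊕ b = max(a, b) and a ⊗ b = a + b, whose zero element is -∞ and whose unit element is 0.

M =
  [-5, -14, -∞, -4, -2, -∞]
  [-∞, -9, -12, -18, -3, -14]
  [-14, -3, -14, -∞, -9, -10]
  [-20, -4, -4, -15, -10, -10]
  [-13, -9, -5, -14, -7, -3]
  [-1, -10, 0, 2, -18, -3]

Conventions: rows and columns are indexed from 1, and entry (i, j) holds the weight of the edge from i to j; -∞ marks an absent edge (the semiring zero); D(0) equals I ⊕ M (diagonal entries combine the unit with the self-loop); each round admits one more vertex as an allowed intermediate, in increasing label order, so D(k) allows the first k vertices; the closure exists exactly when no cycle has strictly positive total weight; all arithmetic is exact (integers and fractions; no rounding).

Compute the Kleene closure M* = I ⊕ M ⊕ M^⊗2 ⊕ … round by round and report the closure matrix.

D(0):
  [0, -14, -∞, -4, -2, -∞]
  [-∞, 0, -12, -18, -3, -14]
  [-14, -3, 0, -∞, -9, -10]
  [-20, -4, -4, 0, -10, -10]
  [-13, -9, -5, -14, 0, -3]
  [-1, -10, 0, 2, -18, 0]
D(1):
  [0, -14, -∞, -4, -2, -∞]
  [-∞, 0, -12, -18, -3, -14]
  [-14, -3, 0, -18, -9, -10]
  [-20, -4, -4, 0, -10, -10]
  [-13, -9, -5, -14, 0, -3]
  [-1, -10, 0, 2, -3, 0]
D(2):
  [0, -14, -26, -4, -2, -28]
  [-∞, 0, -12, -18, -3, -14]
  [-14, -3, 0, -18, -6, -10]
  [-20, -4, -4, 0, -7, -10]
  [-13, -9, -5, -14, 0, -3]
  [-1, -10, 0, 2, -3, 0]
D(3):
  [0, -14, -26, -4, -2, -28]
  [-26, 0, -12, -18, -3, -14]
  [-14, -3, 0, -18, -6, -10]
  [-18, -4, -4, 0, -7, -10]
  [-13, -8, -5, -14, 0, -3]
  [-1, -3, 0, 2, -3, 0]
D(4):
  [0, -8, -8, -4, -2, -14]
  [-26, 0, -12, -18, -3, -14]
  [-14, -3, 0, -18, -6, -10]
  [-18, -4, -4, 0, -7, -10]
  [-13, -8, -5, -14, 0, -3]
  [-1, -2, 0, 2, -3, 0]
D(5):
  [0, -8, -7, -4, -2, -5]
  [-16, 0, -8, -17, -3, -6]
  [-14, -3, 0, -18, -6, -9]
  [-18, -4, -4, 0, -7, -10]
  [-13, -8, -5, -14, 0, -3]
  [-1, -2, 0, 2, -3, 0]
D(6):
  [0, -7, -5, -3, -2, -5]
  [-7, 0, -6, -4, -3, -6]
  [-10, -3, 0, -7, -6, -9]
  [-11, -4, -4, 0, -7, -10]
  [-4, -5, -3, -1, 0, -3]
  [-1, -2, 0, 2, -3, 0]
Answer: M* = [[0, -7, -5, -3, -2, -5], [-7, 0, -6, -4, -3, -6], [-10, -3, 0, -7, -6, -9], [-11, -4, -4, 0, -7, -10], [-4, -5, -3, -1, 0, -3], [-1, -2, 0, 2, -3, 0]]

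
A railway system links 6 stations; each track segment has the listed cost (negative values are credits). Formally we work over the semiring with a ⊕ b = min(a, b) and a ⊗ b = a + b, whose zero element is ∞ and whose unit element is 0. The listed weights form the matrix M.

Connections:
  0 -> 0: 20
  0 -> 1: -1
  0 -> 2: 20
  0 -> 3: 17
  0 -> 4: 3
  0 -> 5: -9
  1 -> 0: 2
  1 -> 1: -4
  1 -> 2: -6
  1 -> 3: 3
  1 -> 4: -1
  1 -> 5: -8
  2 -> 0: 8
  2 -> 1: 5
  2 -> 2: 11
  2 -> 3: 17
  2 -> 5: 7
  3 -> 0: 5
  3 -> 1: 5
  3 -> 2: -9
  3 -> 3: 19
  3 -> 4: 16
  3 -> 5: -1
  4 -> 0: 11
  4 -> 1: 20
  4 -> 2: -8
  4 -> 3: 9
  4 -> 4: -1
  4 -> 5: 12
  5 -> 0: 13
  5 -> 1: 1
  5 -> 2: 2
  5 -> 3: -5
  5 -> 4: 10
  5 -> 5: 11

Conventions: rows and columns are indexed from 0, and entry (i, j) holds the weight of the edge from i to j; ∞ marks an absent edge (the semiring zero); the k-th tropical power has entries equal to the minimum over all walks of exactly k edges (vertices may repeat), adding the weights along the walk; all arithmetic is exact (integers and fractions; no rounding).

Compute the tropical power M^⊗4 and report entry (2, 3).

M^⊗2:
  [1, -8, -7, -14, -2, -9]
  [-2, -8, -10, -13, -5, -12]
  [7, 1, -1, 2, 4, -3]
  [-1, -4, -1, -6, 4, -4]
  [0, -3, -9, 7, -2, -1]
  [0, -3, -14, 4, 0, -7]
M^⊗3:
  [-9, -12, -23, -14, -9, -16]
  [-8, -12, -22, -17, -9, -16]
  [3, -3, -7, -8, 0, -7]
  [-2, -8, -15, -9, -5, -12]
  [-1, -7, -10, -6, -4, -11]
  [-6, -9, -9, -12, -4, -11]
M^⊗4:
  [-15, -18, -23, -21, -13, -20]
  [-14, -17, -26, -21, -13, -20]
  [-3, -7, -17, -12, -4, -11]
  [-7, -12, -18, -17, -9, -16]
  [-5, -11, -15, -16, -8, -15]
  [-7, -13, -21, -16, -10, -17]
Key observation: the optimum is the walk 2->1->1->5->3, with weight 5 + (-4) + (-8) + (-5) = -12.
Optimal value attained by: walk 2->1->1->5->3.
Answer: (M^⊗4)[2][3] = -12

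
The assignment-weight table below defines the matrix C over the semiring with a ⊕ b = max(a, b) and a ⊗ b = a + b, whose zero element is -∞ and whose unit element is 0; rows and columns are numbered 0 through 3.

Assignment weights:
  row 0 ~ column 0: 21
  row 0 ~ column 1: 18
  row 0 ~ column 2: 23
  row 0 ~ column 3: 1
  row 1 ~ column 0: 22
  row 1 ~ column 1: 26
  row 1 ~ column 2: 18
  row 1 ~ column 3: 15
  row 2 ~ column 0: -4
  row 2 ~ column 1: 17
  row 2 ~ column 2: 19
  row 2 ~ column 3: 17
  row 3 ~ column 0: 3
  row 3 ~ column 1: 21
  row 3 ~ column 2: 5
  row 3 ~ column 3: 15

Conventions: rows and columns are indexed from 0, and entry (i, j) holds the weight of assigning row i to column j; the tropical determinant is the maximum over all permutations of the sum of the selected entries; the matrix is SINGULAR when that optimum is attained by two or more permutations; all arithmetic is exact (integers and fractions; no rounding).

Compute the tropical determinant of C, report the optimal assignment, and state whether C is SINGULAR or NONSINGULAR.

σ = (0, 1, 2, 3): 21 + 26 + 19 + 15 = 81
σ = (0, 1, 3, 2): 21 + 26 + 17 + 5 = 69
σ = (0, 2, 1, 3): 21 + 18 + 17 + 15 = 71
σ = (0, 2, 3, 1): 21 + 18 + 17 + 21 = 77
σ = (0, 3, 1, 2): 21 + 15 + 17 + 5 = 58
σ = (0, 3, 2, 1): 21 + 15 + 19 + 21 = 76
σ = (1, 0, 2, 3): 18 + 22 + 19 + 15 = 74
σ = (1, 0, 3, 2): 18 + 22 + 17 + 5 = 62
σ = (1, 2, 0, 3): 18 + 18 + (-4) + 15 = 47
σ = (1, 2, 3, 0): 18 + 18 + 17 + 3 = 56
σ = (1, 3, 0, 2): 18 + 15 + (-4) + 5 = 34
σ = (1, 3, 2, 0): 18 + 15 + 19 + 3 = 55
σ = (2, 0, 1, 3): 23 + 22 + 17 + 15 = 77
σ = (2, 0, 3, 1): 23 + 22 + 17 + 21 = 83
σ = (2, 1, 0, 3): 23 + 26 + (-4) + 15 = 60
σ = (2, 1, 3, 0): 23 + 26 + 17 + 3 = 69
σ = (2, 3, 0, 1): 23 + 15 + (-4) + 21 = 55
σ = (2, 3, 1, 0): 23 + 15 + 17 + 3 = 58
σ = (3, 0, 1, 2): 1 + 22 + 17 + 5 = 45
σ = (3, 0, 2, 1): 1 + 22 + 19 + 21 = 63
σ = (3, 1, 0, 2): 1 + 26 + (-4) + 5 = 28
σ = (3, 1, 2, 0): 1 + 26 + 19 + 3 = 49
σ = (3, 2, 0, 1): 1 + 18 + (-4) + 21 = 36
σ = (3, 2, 1, 0): 1 + 18 + 17 + 3 = 39
Optimal value attained by: σ = (2, 0, 3, 1).
Answer: det⊕(C) = 83; verdict: NONSINGULAR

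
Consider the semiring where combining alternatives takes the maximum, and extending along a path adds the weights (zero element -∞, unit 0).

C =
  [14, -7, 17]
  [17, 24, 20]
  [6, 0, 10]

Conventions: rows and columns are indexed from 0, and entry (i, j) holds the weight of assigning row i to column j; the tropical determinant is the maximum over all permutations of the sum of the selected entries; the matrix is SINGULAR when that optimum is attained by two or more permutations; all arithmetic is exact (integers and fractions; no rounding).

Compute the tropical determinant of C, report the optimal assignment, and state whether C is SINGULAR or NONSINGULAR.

σ = (0, 1, 2): 14 + 24 + 10 = 48
σ = (0, 2, 1): 14 + 20 + 0 = 34
σ = (1, 0, 2): (-7) + 17 + 10 = 20
σ = (1, 2, 0): (-7) + 20 + 6 = 19
σ = (2, 0, 1): 17 + 17 + 0 = 34
σ = (2, 1, 0): 17 + 24 + 6 = 47
Optimal value attained by: σ = (0, 1, 2).
Answer: det⊕(C) = 48; verdict: NONSINGULAR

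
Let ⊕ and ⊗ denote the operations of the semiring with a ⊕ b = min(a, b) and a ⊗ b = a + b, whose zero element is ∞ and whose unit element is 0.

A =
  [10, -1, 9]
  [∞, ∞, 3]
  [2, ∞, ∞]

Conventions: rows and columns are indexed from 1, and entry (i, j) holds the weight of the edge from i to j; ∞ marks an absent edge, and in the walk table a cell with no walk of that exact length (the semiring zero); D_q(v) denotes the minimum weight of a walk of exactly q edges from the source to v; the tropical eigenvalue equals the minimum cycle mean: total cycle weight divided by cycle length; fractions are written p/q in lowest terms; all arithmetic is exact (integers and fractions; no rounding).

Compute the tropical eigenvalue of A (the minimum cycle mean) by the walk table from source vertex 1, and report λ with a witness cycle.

q=0: [0, ∞, ∞]
q=1: [10, -1, 9]
q=2: [11, 9, 2]
q=3: [4, 10, 12]
Optimal cycle mean attained by: cycle 1->2->3->1, total (-1) + 3 + 2, length 3.
Answer: λ = 4/3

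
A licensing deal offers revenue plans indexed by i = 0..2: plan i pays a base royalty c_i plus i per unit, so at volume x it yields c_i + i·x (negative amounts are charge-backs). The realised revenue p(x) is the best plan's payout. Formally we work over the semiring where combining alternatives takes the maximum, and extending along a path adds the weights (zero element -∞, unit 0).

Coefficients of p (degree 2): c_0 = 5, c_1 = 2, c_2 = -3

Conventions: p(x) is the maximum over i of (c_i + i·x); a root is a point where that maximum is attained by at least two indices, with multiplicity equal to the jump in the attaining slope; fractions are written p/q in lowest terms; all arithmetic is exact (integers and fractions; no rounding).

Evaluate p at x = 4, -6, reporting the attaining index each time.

p(4) = max(5+0·4=5, 2+1·4=6, -3+2·4=5) = 6 (attained by i=1)
p(-6) = max(5+0·(-6)=5, 2+1·(-6)=-4, -3+2·(-6)=-15) = 5 (attained by i=0)
Answer: p(4) = 6; p(-6) = 5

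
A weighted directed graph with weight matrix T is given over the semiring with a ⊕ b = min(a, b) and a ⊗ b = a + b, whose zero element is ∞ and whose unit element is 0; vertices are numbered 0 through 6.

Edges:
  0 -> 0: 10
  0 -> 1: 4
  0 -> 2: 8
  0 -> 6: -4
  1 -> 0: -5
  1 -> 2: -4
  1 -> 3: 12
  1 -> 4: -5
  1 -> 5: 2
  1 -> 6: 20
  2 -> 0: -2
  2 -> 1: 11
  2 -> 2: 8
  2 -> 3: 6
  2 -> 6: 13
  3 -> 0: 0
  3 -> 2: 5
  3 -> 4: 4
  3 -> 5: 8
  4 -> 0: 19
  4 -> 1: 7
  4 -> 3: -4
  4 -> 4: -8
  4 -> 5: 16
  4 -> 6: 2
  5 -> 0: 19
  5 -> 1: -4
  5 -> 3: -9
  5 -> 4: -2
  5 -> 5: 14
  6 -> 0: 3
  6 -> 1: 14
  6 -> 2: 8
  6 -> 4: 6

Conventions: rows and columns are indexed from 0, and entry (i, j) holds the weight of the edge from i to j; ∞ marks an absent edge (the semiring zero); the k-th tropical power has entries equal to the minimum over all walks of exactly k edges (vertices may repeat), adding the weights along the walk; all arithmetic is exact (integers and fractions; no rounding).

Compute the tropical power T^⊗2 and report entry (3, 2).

T^⊗2:
  [-1, 10, 0, 14, -1, 6, 6]
  [-6, -2, 3, -9, -13, 11, -9]
  [6, 2, 6, 14, 6, 13, -6]
  [3, 4, 8, -1, -4, 20, -4]
  [-4, -1, 1, -12, -16, 4, -6]
  [-9, 5, -8, -6, -10, -2, 0]
  [6, 7, 10, 2, -2, 16, -1]
Key observation: the optimum is the walk 3->0->2, with weight 0 + 8 = 8.
Optimal value attained by: walk 3->0->2.
Answer: (T^⊗2)[3][2] = 8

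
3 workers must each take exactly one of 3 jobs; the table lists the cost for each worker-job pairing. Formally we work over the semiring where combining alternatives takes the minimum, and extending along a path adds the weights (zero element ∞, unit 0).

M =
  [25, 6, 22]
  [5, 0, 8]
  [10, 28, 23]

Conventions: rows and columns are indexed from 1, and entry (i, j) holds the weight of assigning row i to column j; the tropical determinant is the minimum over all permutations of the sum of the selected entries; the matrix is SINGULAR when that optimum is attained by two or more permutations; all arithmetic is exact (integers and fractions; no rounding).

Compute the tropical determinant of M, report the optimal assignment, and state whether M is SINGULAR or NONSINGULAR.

σ = (1, 2, 3): 25 + 0 + 23 = 48
σ = (1, 3, 2): 25 + 8 + 28 = 61
σ = (2, 1, 3): 6 + 5 + 23 = 34
σ = (2, 3, 1): 6 + 8 + 10 = 24
σ = (3, 1, 2): 22 + 5 + 28 = 55
σ = (3, 2, 1): 22 + 0 + 10 = 32
Optimal value attained by: σ = (2, 3, 1).
Answer: det⊕(M) = 24; verdict: NONSINGULAR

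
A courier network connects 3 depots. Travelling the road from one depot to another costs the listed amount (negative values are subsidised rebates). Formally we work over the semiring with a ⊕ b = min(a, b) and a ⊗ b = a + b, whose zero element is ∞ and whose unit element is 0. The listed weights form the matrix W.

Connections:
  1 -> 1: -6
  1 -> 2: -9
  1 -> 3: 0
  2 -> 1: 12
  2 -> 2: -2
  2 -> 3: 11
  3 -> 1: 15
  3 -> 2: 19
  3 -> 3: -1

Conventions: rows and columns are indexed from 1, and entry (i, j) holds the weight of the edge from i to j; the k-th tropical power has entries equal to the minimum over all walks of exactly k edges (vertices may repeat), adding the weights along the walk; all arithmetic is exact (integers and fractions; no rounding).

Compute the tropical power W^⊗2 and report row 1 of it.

W^⊗2:
  [-12, -15, -6]
  [6, -4, 9]
  [9, 6, -2]
Answer: row 1 of W^⊗2 = [-12, -15, -6]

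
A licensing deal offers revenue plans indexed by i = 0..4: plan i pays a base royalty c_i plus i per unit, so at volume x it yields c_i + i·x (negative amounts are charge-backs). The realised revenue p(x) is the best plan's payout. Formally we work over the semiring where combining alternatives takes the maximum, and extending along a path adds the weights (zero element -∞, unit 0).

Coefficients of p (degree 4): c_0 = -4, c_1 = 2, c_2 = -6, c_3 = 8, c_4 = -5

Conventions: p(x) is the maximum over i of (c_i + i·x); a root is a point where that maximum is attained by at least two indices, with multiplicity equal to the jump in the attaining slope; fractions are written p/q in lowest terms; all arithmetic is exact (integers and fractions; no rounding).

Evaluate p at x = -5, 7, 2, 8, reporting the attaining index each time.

p(-5) = max(-4+0·(-5)=-4, 2+1·(-5)=-3, -6+2·(-5)=-16, 8+3·(-5)=-7, -5+4·(-5)=-25) = -3 (attained by i=1)
p(7) = max(-4+0·7=-4, 2+1·7=9, -6+2·7=8, 8+3·7=29, -5+4·7=23) = 29 (attained by i=3)
p(2) = max(-4+0·2=-4, 2+1·2=4, -6+2·2=-2, 8+3·2=14, -5+4·2=3) = 14 (attained by i=3)
p(8) = max(-4+0·8=-4, 2+1·8=10, -6+2·8=10, 8+3·8=32, -5+4·8=27) = 32 (attained by i=3)
Answer: p(-5) = -3; p(7) = 29; p(2) = 14; p(8) = 32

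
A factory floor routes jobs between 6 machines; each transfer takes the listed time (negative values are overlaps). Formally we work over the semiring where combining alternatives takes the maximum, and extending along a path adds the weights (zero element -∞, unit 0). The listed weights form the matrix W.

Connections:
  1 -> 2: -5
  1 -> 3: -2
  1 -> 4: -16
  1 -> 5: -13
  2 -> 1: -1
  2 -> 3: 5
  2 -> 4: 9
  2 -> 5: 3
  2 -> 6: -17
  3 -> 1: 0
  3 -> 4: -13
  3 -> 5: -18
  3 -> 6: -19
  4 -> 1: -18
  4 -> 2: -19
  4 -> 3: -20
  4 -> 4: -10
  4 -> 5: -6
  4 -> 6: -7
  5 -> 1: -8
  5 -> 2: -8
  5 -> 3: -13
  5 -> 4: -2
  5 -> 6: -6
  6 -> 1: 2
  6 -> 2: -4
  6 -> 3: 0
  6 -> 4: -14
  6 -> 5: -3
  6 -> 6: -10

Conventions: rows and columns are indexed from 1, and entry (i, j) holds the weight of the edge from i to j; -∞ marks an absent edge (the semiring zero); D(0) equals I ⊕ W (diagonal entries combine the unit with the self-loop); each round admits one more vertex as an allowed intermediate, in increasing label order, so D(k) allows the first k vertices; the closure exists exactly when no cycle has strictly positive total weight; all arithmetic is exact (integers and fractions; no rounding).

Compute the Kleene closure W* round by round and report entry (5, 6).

D(0):
  [0, -5, -2, -16, -13, -∞]
  [-1, 0, 5, 9, 3, -17]
  [0, -∞, 0, -13, -18, -19]
  [-18, -19, -20, 0, -6, -7]
  [-8, -8, -13, -2, 0, -6]
  [2, -4, 0, -14, -3, 0]
D(1):
  [0, -5, -2, -16, -13, -∞]
  [-1, 0, 5, 9, 3, -17]
  [0, -5, 0, -13, -13, -19]
  [-18, -19, -20, 0, -6, -7]
  [-8, -8, -10, -2, 0, -6]
  [2, -3, 0, -14, -3, 0]
D(2):
  [0, -5, 0, 4, -2, -22]
  [-1, 0, 5, 9, 3, -17]
  [0, -5, 0, 4, -2, -19]
  [-18, -19, -14, 0, -6, -7]
  [-8, -8, -3, 1, 0, -6]
  [2, -3, 2, 6, 0, 0]
D(3):
  [0, -5, 0, 4, -2, -19]
  [5, 0, 5, 9, 3, -14]
  [0, -5, 0, 4, -2, -19]
  [-14, -19, -14, 0, -6, -7]
  [-3, -8, -3, 1, 0, -6]
  [2, -3, 2, 6, 0, 0]
D(4):
  [0, -5, 0, 4, -2, -3]
  [5, 0, 5, 9, 3, 2]
  [0, -5, 0, 4, -2, -3]
  [-14, -19, -14, 0, -6, -7]
  [-3, -8, -3, 1, 0, -6]
  [2, -3, 2, 6, 0, 0]
D(5):
  [0, -5, 0, 4, -2, -3]
  [5, 0, 5, 9, 3, 2]
  [0, -5, 0, 4, -2, -3]
  [-9, -14, -9, 0, -6, -7]
  [-3, -8, -3, 1, 0, -6]
  [2, -3, 2, 6, 0, 0]
D(6):
  [0, -5, 0, 4, -2, -3]
  [5, 0, 5, 9, 3, 2]
  [0, -5, 0, 4, -2, -3]
  [-5, -10, -5, 0, -6, -7]
  [-3, -8, -3, 1, 0, -6]
  [2, -3, 2, 6, 0, 0]
Answer: W*[5][6] = -6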